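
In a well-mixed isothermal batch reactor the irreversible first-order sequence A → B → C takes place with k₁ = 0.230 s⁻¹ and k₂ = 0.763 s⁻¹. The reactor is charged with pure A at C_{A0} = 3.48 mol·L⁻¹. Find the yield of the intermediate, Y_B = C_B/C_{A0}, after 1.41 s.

0.165

For first-order series with pure A initially, C_B(t) = k₁C_{A0}/(k₂−k₁)·(e^(−k₁t) − e^(−k₂t)).
e^(−k₁t) = e^(−0.230×1.41) = e^(−0.3243) = 0.7230; e^(−k₂t) = e^(−1.076) = 0.3410.
C_B = 0.230×3.48/(0.763−0.230) × (0.7230−0.3410) = 1.502×0.3820 = 0.5737 mol·L⁻¹.
Y_B = C_B/C_{A0} = 0.5737/3.48 = 0.165.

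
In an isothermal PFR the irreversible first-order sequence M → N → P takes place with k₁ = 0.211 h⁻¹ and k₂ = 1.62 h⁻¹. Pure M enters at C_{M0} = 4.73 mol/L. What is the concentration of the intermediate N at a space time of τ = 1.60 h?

Solving the coupled first-order balances gives C_N(τ) = [k₁/(k₂−k₁)]·C_{M0}·(e^(−k₁τ) − e^(−k₂τ)).
e^(−k₁τ) = e^(−0.211×1.60) = e^(−0.3376) = 0.7135; e^(−k₂τ) = e^(−2.592) = 0.07487.
C_N = 0.211×4.73/(1.62−0.211) × (0.7135−0.07487) = 0.7083×0.6386 = 0.4523 mol/L.

0.452 mol/L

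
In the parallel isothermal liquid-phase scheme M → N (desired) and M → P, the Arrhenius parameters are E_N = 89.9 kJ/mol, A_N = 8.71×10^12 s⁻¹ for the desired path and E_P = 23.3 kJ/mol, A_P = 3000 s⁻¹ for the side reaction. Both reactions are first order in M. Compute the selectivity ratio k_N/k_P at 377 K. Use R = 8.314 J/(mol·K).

Since both paths have the same order in M, the concentration cancels and S_{N/P} = k_N/k_P = (A_N/A_P)·exp[(E_P−E_N)/(RT)].
(E_P−E_N)/(RT) = (23.3−89.9)×10³/(8.314×377) = -66600/3134 = -21.25.
k_N/k_P = (8.71×10^12/3000)·exp(-21.25) = 2.903×10^9 × 5.916×10^-10 = 1.72.
Since E_N > E_P, raising the temperature improves selectivity toward N.

1.72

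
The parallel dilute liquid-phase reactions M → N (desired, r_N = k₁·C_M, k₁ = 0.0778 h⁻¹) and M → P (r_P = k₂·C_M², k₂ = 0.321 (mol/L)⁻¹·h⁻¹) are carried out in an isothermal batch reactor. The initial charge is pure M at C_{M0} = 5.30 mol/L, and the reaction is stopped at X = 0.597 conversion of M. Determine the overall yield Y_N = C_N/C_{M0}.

C_M = C_{M0}(1−X) = 2.136 mol/L.
Along a PFR/batch, dC_N/dC_M = −r_N/(r_N+r_P) = −k₁/(k₁+k₂·C_M).
Integrating from C_{M0} to C_M: C_N = (0.0778/0.321)·ln[(0.0778+0.321·5.30)/(0.0778+0.321·2.14)] = 0.2424·ln(1.779/0.7634) = 0.2051 mol/L.
Y_N = C_N/C_{M0} = 0.2051/5.30 = 0.0387.

0.0387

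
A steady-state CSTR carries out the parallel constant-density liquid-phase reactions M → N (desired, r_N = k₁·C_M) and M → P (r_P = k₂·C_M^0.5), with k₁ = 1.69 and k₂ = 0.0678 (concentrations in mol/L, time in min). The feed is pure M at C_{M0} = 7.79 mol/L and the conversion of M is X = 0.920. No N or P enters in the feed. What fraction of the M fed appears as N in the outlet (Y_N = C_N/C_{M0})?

0.876

Exit C_M = C_{M0}(1−X) = 7.79×0.0800 = 0.6232 mol/L.
Rates in a CSTR are evaluated at the outlet concentration: r_N = 1.69×0.6232 = 1.053, r_P = 0.0678×0.6232^0.5 = 0.05352.
Fraction of consumed M going to N: r_N/(r_N+r_P) = 0.9516.
C_N = 0.9516·C_{M0}·X = 0.9516×7.79×0.920 = 6.82 mol/L; Y_N = C_N/C_{M0} = 0.876.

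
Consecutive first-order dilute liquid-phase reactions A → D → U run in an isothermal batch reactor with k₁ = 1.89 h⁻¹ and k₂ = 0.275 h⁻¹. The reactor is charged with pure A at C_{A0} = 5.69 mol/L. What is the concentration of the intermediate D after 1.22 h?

4.10 mol/L

The intermediate concentration in a first-order A→B→C sequence is C_D = k₁C_{A0}(e^(−k₁t) − e^(−k₂t))/(k₂−k₁).
e^(−k₁t) = e^(−1.89×1.22) = e^(−2.306) = 0.09968; e^(−k₂t) = e^(−0.3355) = 0.7150.
C_D = 1.89×5.69/(0.275−1.89) × (0.09968−0.7150) = (-6.659)×(-0.6153) = 4.097 mol/L.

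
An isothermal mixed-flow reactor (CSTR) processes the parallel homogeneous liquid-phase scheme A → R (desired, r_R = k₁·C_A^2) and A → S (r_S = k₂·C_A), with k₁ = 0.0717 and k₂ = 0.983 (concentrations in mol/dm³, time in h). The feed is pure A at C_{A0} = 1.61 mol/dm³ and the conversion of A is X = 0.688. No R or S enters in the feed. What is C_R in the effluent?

Exit C_A = C_{A0}(1−X) = 1.61×0.312 = 0.5023 mol/dm³.
In a CSTR the entire volume is at exit conditions, so r_R = 0.0717×0.5023^2 = 0.01809 and r_S = 0.983×0.5023 = 0.4938.
Fraction of consumed A going to R: r_R/(r_R+r_S) = 0.03534.
C_R = 0.03534·C_{A0}·X = 0.03534×1.61×0.688 = 0.0392 mol/dm³.

0.0392 mol/dm³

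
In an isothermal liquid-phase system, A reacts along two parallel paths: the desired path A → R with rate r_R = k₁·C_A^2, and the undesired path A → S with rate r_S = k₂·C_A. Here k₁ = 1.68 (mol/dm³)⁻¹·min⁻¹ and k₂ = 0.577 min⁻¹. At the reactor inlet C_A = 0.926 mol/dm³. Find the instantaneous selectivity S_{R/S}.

S_{R/S} = r_R/r_S = (k₁·C_A^2)/(k₂·C_A) = (k₁/k₂)·C_A.
= (1.68×0.9260^2) / (0.577×0.9260) = 1.441/0.5343 = 2.70.
Since the desired path is higher order in A, keeping C_A high (PFR or concentrated feed) favours R.

2.70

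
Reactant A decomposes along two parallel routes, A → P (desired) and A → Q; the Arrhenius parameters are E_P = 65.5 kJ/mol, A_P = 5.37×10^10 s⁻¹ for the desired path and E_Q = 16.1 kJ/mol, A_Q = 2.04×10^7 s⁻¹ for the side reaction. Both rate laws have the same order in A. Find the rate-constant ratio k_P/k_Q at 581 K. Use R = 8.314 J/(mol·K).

0.0953

k_P/k_Q = (A_P/A_Q)·exp[−(E_P−E_Q)/(RT)] = (A_P/A_Q)·exp[(E_Q−E_P)/(RT)].
(E_Q−E_P)/(RT) = (16.1−65.5)×10³/(8.314×581) = -49400/4830 = -10.23.
k_P/k_Q = (5.37×10^10/2.04×10^7)·exp(-10.23) = 2632 × 3.619×10^-5 = 0.0953.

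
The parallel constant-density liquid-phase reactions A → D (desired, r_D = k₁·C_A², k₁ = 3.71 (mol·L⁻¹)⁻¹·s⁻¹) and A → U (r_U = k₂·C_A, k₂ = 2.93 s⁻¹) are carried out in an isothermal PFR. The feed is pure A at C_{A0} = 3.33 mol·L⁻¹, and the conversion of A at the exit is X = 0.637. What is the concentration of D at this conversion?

1.55 mol·L⁻¹

C_A = C_{A0}(1−X) = 1.209 mol·L⁻¹.
Along a PFR/batch, dC_U/dC_A = −r_U/(r_D+r_U) = −k₂/(k₂+k₁·C_A).
Integrating from C_{A0} to C_A: C_U = (2.93/3.71)·ln[(2.93+3.71·3.33)/(2.93+3.71·1.21)] = 0.7898·ln(15.28/7.415) = 0.5713 mol·L⁻¹.
Then C_D = (C_{A0}−C_A) − C_U = 2.121 − 0.5713 = 1.550 mol·L⁻¹.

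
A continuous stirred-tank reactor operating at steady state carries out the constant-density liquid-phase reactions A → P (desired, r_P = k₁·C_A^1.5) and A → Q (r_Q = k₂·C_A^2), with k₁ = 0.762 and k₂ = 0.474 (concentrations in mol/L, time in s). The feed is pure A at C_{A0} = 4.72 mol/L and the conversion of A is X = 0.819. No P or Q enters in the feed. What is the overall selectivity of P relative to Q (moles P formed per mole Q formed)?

Exit C_A = C_{A0}(1−X) = 4.72×0.181 = 0.8543 mol/L.
Rates in a CSTR are evaluated at the outlet concentration: r_P = 0.762×0.8543^1.5 = 0.6017, r_Q = 0.474×0.8543^2 = 0.3460.
Overall selectivity = C_P/C_Q = r_Pτ/(r_Qτ) = r_P/r_Q = 1.74.

1.74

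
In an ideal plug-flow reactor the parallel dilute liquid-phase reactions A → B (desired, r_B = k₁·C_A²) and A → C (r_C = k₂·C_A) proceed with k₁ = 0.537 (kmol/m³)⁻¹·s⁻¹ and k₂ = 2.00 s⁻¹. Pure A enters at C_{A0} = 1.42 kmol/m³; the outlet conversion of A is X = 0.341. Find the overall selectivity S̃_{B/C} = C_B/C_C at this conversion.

C_A = C_{A0}(1−X) = 0.9358 kmol/m³.
Along a PFR/batch, dC_C/dC_A = −r_C/(r_B+r_C) = −k₂/(k₂+k₁·C_A).
Integrating from C_{A0} to C_A: C_C = (2.00/0.537)·ln[(2.00+0.537·1.42)/(2.00+0.537·0.936)] = 3.724·ln(2.763/2.503) = 0.3682 kmol/m³.
Then C_B = (C_{A0}−C_A) − C_C = 0.4842 − 0.3682 = 0.1160 kmol/m³.
S̃_{B/C} = C_B/C_C = 0.1160/0.3682 = 0.315.

0.315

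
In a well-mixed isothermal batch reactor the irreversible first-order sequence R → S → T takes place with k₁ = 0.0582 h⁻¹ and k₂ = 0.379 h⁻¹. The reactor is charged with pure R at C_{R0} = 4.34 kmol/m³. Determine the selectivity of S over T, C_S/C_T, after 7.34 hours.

For first-order series with pure R initially, C_S(t) = k₁C_{R0}/(k₂−k₁)·(e^(−k₁t) − e^(−k₂t)).
e^(−k₁t) = e^(−0.0582×7.34) = e^(−0.4272) = 0.6523; e^(−k₂t) = e^(−2.782) = 0.06192.
C_S = 0.0582×4.34/(0.379−0.0582) × (0.6523−0.06192) = 0.7874×0.5904 = 0.4649 kmol/m³.
C_R = C_{R0}e^(−k₁t) = 2.831 kmol/m³, so C_T = C_{R0}−C_R−C_S = 1.044 kmol/m³; C_S/C_T = 0.445.

0.445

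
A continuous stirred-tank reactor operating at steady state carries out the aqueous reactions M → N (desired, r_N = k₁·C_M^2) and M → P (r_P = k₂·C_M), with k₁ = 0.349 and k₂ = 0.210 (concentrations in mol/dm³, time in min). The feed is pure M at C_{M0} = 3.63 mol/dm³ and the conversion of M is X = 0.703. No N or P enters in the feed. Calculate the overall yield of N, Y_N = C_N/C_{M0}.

0.451

Exit C_M = C_{M0}(1−X) = 3.63×0.297 = 1.078 mol/dm³.
In a CSTR the entire volume is at exit conditions, so r_N = 0.349×1.078^2 = 0.4057 and r_P = 0.210×1.078 = 0.2264.
Fraction of consumed M going to N: r_N/(r_N+r_P) = 0.6418.
C_N = 0.6418·C_{M0}·X = 0.6418×3.63×0.703 = 1.64 mol/dm³; Y_N = C_N/C_{M0} = 0.451.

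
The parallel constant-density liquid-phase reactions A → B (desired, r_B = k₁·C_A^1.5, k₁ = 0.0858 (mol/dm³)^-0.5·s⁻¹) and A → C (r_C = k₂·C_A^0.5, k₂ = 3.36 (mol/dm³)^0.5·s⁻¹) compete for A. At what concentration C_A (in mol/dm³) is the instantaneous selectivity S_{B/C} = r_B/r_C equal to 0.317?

S_{B/C} = (k₁/k₂)·C_A ⇒ C_A = S·k₂/k₁.
= 0.317×3.36/0.0858 = 12.4 mol/dm³.

12.4 mol/dm³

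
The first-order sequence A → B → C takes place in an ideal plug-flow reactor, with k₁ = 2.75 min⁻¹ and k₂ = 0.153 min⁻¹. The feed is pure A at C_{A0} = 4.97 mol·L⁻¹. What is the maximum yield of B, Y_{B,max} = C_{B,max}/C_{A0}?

Evaluating C_B at τ_opt = ln(k₂/k₁)/(k₂−k₁) gives C_{B,max}/C_{A0} = (k₁/k₂)^[k₂/(k₂−k₁)].
= (2.75/0.153)^(0.153/(0.153−2.75)) = (17.97)^(-0.05891) = 0.8435.

0.843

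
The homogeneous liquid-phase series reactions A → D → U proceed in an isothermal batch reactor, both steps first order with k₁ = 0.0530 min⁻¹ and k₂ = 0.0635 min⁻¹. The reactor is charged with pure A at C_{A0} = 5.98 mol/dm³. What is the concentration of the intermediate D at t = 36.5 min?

1.39 mol/dm³

The intermediate concentration in a first-order A→B→C sequence is C_D = k₁C_{A0}(e^(−k₁t) − e^(−k₂t))/(k₂−k₁).
e^(−k₁t) = e^(−0.0530×36.5) = e^(−1.934) = 0.1445; e^(−k₂t) = e^(−2.318) = 0.09849.
C_D = 0.0530×5.98/(0.0635−0.0530) × (0.1445−0.09849) = 30.18×0.04600 = 1.389 mol/dm³.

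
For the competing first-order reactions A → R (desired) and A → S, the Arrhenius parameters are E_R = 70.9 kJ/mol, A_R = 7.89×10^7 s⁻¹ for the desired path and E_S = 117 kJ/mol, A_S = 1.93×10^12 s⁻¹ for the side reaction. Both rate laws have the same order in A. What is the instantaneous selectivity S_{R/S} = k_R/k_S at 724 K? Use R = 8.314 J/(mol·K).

k_R/k_S = (A_R/A_S)·exp[−(E_R−E_S)/(RT)] = (A_R/A_S)·exp[(E_S−E_R)/(RT)].
(E_S−E_R)/(RT) = (117−70.9)×10³/(8.314×724) = 46100/6019 = 7.659.
k_R/k_S = (7.89×10^7/1.93×10^12)·exp(7.659) = 4.088×10^-5 × 2119 = 0.0866.

0.0866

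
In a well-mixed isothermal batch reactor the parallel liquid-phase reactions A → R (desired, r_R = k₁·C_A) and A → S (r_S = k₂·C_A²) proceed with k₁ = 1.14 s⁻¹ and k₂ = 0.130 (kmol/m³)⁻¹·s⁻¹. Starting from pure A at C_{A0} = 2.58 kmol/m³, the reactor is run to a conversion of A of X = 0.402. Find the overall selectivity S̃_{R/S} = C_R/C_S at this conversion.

C_A = C_{A0}(1−X) = 1.543 kmol/m³.
Along a PFR/batch, dC_R/dC_A = −r_R/(r_R+r_S) = −k₁/(k₁+k₂·C_A).
Integrating from C_{A0} to C_A: C_R = (1.14/0.130)·ln[(1.14+0.130·2.58)/(1.14+0.130·1.54)] = 8.769·ln(1.475/1.341) = 0.8404 kmol/m³.
C_S = (C_{A0}−C_A)−C_R = 0.1968 kmol/m³; S̃_{R/S} = 0.8404/0.1968 = 4.27.

4.27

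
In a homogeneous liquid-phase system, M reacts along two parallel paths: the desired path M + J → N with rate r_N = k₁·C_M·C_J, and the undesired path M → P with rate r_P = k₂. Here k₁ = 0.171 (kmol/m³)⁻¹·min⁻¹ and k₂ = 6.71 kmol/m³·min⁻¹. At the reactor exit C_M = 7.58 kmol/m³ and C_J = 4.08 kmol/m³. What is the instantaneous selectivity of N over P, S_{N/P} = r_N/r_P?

S_{N/P} = r_N/r_P = (k₁·C_M·C_J)/(k₂) = (k₁/k₂)·C_M·C_J.
= (0.171×7.580×4.080) / (6.71) = 5.288/6.710 = 0.788.
Since the desired path is higher order in M, keeping C_M high (PFR or concentrated feed) favours N.

0.788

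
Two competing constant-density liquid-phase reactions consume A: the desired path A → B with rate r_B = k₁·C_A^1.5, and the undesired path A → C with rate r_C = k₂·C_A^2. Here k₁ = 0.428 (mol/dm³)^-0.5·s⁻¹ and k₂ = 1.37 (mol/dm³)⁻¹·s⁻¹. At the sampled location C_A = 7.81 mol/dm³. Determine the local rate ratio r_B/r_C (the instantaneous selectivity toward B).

S_{B/C} = r_B/r_C = (k₁·C_A^1.5)/(k₂·C_A^2) = (k₁/k₂)·C_A^-0.5.
= (0.428×7.810^1.5) / (1.37×7.810^2) = 9.342/83.56 = 0.112.
The undesired path is higher order in A, so low C_A (CSTR or dilute feed) favours B.

0.112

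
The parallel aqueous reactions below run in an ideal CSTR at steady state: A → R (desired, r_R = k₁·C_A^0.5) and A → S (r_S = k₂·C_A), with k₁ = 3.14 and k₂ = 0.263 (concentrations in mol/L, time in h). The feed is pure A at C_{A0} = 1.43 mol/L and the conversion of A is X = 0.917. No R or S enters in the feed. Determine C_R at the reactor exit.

1.27 mol/L

Exit C_A = C_{A0}(1−X) = 1.43×0.0830 = 0.1187 mol/L.
Rates in a CSTR are evaluated at the outlet concentration: r_R = 3.14×0.1187^0.5 = 1.082, r_S = 0.263×0.1187 = 0.03122.
Fraction of consumed A going to R: r_R/(r_R+r_S) = 0.9720.
C_R = 0.9720·C_{A0}·X = 0.9720×1.43×0.917 = 1.27 mol/L.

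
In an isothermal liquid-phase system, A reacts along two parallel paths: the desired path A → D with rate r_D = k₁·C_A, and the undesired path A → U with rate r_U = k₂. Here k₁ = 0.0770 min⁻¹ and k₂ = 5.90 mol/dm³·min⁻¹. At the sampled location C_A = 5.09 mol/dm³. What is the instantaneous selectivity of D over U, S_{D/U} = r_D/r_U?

0.0664

S_{D/U} = r_D/r_U = (k₁·C_A)/(k₂) = (k₁/k₂)·C_A.
= (0.0770×5.090) / (5.90) = 0.3919/5.900 = 0.0664.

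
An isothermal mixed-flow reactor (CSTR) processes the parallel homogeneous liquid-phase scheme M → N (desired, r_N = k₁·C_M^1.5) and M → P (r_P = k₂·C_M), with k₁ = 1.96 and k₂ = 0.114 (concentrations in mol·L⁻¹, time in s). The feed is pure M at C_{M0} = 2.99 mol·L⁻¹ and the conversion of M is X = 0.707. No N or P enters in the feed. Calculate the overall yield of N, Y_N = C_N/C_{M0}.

Exit C_M = C_{M0}(1−X) = 2.99×0.293 = 0.8761 mol·L⁻¹.
In a CSTR the entire volume is at exit conditions, so r_N = 1.96×0.8761^1.5 = 1.607 and r_P = 0.114×0.8761 = 0.09987.
Fraction of consumed M going to N: r_N/(r_N+r_P) = 0.9415.
C_N = 0.9415·C_{M0}·X = 0.9415×2.99×0.707 = 1.99 mol·L⁻¹; Y_N = C_N/C_{M0} = 0.666.

0.666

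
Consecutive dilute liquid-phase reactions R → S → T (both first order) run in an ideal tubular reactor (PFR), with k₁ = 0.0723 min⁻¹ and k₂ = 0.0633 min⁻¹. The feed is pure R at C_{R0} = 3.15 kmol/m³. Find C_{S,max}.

1.24 kmol/m³

For a first-order series the maximum intermediate yield is C_{S,max}/C_{R0} = (k₁/k₂)^[k₂/(k₂−k₁)].
= (0.0723/0.0633)^(0.0633/(0.0633−0.0723)) = (1.142)^(-7.033) = 0.3926.
C_{S,max} = 0.3926×3.15 = 1.24 kmol/m³.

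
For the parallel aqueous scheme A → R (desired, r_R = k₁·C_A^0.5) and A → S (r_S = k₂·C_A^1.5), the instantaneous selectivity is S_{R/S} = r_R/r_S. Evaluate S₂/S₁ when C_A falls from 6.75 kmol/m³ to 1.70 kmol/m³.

S_{R/S} = (k₁/k₂)·C_A⁻¹, so S₂/S₁ = (C_{A,2}/C_{A,1})⁻¹.
= 6.75/1.70 = 3.97.
Selectivity toward R rises as C_A falls — low-concentration operation is favoured.

3.97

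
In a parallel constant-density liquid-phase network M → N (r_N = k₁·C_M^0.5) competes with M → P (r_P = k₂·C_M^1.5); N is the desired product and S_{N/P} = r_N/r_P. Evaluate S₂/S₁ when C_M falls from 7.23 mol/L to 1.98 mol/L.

S_{N/P} = (k₁/k₂)·C_M⁻¹, so S₂/S₁ = (C_{M,2}/C_{M,1})⁻¹.
= 7.23/1.98 = 3.65.

3.65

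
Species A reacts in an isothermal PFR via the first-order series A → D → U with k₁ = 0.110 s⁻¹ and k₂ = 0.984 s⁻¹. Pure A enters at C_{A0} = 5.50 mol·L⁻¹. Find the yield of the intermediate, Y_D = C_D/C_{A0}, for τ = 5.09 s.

0.0711

The intermediate concentration in a first-order A→B→C sequence is C_D = k₁C_{A0}(e^(−k₁τ) − e^(−k₂τ))/(k₂−k₁).
e^(−k₁τ) = e^(−0.110×5.09) = e^(−0.5599) = 0.5713; e^(−k₂τ) = e^(−5.009) = 0.006681.
C_D = 0.110×5.50/(0.984−0.110) × (0.5713−0.006681) = 0.6922×0.5646 = 0.3908 mol·L⁻¹.
Y_D = C_D/C_{A0} = 0.3908/5.50 = 0.0711.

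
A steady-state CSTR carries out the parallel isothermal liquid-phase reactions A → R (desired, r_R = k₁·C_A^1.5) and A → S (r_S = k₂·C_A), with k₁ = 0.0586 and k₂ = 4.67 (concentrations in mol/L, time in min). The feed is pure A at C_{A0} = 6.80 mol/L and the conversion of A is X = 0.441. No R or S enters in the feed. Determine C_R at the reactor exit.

0.0716 mol/L

Exit C_A = C_{A0}(1−X) = 6.80×0.559 = 3.801 mol/L.
In a CSTR the entire volume is at exit conditions, so r_R = 0.0586×3.801^1.5 = 0.4343 and r_S = 4.67×3.801 = 17.75.
Fraction of consumed A going to R: r_R/(r_R+r_S) = 0.02388.
C_R = 0.02388·C_{A0}·X = 0.02388×6.80×0.441 = 0.0716 mol/L.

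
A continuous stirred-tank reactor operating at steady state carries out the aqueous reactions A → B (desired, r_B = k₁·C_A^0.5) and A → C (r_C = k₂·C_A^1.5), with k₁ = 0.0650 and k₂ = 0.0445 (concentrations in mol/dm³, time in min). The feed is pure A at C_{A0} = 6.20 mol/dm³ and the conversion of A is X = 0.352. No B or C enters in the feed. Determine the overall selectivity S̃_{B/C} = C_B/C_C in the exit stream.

0.364

Exit C_A = C_{A0}(1−X) = 6.20×0.648 = 4.018 mol/dm³.
A CSTR operates uniformly at the exit composition, giving r_B = 0.1303 and r_C = 0.3584 (each k·C_A^n at C_A = 4.018).
Overall selectivity = C_B/C_C = r_Bτ/(r_Cτ) = r_B/r_C = 0.364.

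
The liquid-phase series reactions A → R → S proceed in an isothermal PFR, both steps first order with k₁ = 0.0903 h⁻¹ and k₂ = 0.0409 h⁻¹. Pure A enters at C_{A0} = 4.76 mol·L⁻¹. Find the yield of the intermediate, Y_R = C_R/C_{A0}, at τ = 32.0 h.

0.392

The intermediate concentration in a first-order A→B→C sequence is C_R = k₁C_{A0}(e^(−k₁τ) − e^(−k₂τ))/(k₂−k₁).
e^(−k₁τ) = e^(−0.0903×32.0) = e^(−2.890) = 0.05560; e^(−k₂τ) = e^(−1.309) = 0.2701.
C_R = 0.0903×4.76/(0.0409−0.0903) × (0.05560−0.2701) = (-8.701)×(-0.2145) = 1.867 mol·L⁻¹.
Y_R = C_R/C_{A0} = 1.867/4.76 = 0.392.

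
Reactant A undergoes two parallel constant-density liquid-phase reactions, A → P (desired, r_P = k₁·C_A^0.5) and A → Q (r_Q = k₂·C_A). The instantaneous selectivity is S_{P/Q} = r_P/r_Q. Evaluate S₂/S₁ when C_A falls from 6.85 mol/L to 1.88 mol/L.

S_{P/Q} = (k₁/k₂)·C_A^-0.5, so S₂/S₁ = (C_{A,2}/C_{A,1})^-0.5.
= (1.88/6.85)^(-0.5) = (0.2745)^(-0.5) = 1.91.
Selectivity toward P rises as C_A falls — low-concentration operation is favoured.

1.91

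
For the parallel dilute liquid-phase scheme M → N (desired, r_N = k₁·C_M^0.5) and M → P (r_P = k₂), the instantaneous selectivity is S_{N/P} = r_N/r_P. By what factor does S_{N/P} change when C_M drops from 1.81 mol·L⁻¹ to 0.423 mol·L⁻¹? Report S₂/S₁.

S_{N/P} = (k₁/k₂)·C_M^0.5, so S₂/S₁ = (C_{M,2}/C_{M,1})^0.5.
= (0.423/1.81)^0.5 = (0.2337)^0.5 = 0.483.

0.483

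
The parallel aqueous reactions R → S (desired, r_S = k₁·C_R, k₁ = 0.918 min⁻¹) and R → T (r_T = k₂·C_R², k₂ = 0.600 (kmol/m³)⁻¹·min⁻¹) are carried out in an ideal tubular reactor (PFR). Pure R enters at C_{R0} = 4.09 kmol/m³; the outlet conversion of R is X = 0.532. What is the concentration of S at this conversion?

C_R = C_{R0}(1−X) = 1.914 kmol/m³.
Along a PFR/batch, dC_S/dC_R = −r_S/(r_S+r_T) = −k₁/(k₁+k₂·C_R).
Integrating from C_{R0} to C_R: C_S = (0.918/0.600)·ln[(0.918+0.600·4.09)/(0.918+0.600·1.91)] = 1.530·ln(3.372/2.066) = 0.7492 kmol/m³.

0.749 kmol/m³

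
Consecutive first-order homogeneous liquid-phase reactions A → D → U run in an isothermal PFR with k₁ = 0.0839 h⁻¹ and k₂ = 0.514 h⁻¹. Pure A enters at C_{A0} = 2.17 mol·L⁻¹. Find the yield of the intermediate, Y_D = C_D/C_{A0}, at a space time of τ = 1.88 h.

0.0924

The intermediate concentration in a first-order A→B→C sequence is C_D = k₁C_{A0}(e^(−k₁τ) − e^(−k₂τ))/(k₂−k₁).
e^(−k₁τ) = e^(−0.0839×1.88) = e^(−0.1577) = 0.8541; e^(−k₂τ) = e^(−0.9663) = 0.3805.
C_D = 0.0839×2.17/(0.514−0.0839) × (0.8541−0.3805) = 0.4233×0.4736 = 0.2005 mol·L⁻¹.
Y_D = C_D/C_{A0} = 0.2005/2.17 = 0.0924.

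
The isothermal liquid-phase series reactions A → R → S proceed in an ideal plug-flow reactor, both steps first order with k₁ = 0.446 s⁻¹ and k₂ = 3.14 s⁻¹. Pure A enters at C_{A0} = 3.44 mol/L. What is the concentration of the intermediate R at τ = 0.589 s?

The intermediate concentration in a first-order A→B→C sequence is C_R = k₁C_{A0}(e^(−k₁τ) − e^(−k₂τ))/(k₂−k₁).
e^(−k₁τ) = e^(−0.446×0.589) = e^(−0.2627) = 0.7690; e^(−k₂τ) = e^(−1.849) = 0.1573.
C_R = 0.446×3.44/(3.14−0.446) × (0.7690−0.1573) = 0.5695×0.6117 = 0.3483 mol/L.

0.348 mol/L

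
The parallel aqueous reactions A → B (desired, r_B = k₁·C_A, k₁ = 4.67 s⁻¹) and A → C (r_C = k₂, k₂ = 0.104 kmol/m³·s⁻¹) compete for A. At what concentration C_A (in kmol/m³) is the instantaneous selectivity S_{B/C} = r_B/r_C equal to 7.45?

S_{B/C} = (k₁/k₂)·C_A ⇒ C_A = S·k₂/k₁.
= 7.45×0.104/4.67 = 0.166 kmol/m³.

0.166 kmol/m³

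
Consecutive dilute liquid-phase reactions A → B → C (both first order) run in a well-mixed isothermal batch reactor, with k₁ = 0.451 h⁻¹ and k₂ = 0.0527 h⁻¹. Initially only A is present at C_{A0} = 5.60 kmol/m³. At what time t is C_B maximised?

The intermediate peaks when r₁ = r₂, i.e. k₁e^(−k₁t) = k₂e^(−k₂t), giving t_opt = ln(k₂/k₁)/(k₂−k₁).
= ln(0.0527/0.451)/(0.0527−0.451) = ln(0.1169)/-0.3983 = -2.147/-0.3983 = 5.39 h.

5.39 h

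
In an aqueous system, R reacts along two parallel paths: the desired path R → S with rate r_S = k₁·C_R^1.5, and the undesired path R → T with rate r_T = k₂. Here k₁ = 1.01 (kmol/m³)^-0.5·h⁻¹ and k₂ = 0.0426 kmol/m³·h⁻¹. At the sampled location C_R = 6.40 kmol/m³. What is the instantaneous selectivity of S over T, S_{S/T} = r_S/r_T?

S_{S/T} = r_S/r_T = (k₁·C_R^1.5)/(k₂) = (k₁/k₂)·C_R^1.5.
= (1.01×6.400^1.5) / (0.0426) = 16.35/0.04260 = 384.

384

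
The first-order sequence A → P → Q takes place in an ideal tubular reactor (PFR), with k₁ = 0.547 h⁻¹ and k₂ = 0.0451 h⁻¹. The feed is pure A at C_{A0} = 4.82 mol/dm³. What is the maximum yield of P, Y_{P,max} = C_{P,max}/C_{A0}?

0.799

For a first-order series the maximum intermediate yield is C_{P,max}/C_{A0} = (k₁/k₂)^[k₂/(k₂−k₁)].
= (0.547/0.0451)^(0.0451/(0.0451−0.547)) = (12.13)^(-0.08986) = 0.7991.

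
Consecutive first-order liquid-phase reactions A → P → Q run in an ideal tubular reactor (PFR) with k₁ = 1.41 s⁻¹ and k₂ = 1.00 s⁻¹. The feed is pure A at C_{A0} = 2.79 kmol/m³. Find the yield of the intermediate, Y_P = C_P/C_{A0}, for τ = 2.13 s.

0.238

Solving the coupled first-order balances gives C_P(τ) = [k₁/(k₂−k₁)]·C_{A0}·(e^(−k₁τ) − e^(−k₂τ)).
e^(−k₁τ) = e^(−1.41×2.13) = e^(−3.003) = 0.04962; e^(−k₂τ) = e^(−2.130) = 0.1188.
C_P = 1.41×2.79/(1.00−1.41) × (0.04962−0.1188) = (-9.595)×(-0.06921) = 0.6641 kmol/m³.
Y_P = C_P/C_{A0} = 0.6641/2.79 = 0.238.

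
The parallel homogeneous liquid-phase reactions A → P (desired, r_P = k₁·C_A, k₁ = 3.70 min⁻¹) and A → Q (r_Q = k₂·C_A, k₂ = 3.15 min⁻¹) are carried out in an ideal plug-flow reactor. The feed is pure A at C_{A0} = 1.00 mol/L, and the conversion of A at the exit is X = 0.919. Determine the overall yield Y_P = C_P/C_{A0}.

0.496

C_A = C_{A0}(1−X) = 0.08100 mol/L.
Both paths are first order in A, so the instantaneous fraction to P is constant: dC_P/d(−C_A) = k₁/(k₁+k₂) = 0.5401.
C_P = 0.5401·(C_{A0}−C_A) = 0.5401×0.9190 = 0.496 mol/L.
Y_P = C_P/C_{A0} = 0.4964/1.00 = 0.496.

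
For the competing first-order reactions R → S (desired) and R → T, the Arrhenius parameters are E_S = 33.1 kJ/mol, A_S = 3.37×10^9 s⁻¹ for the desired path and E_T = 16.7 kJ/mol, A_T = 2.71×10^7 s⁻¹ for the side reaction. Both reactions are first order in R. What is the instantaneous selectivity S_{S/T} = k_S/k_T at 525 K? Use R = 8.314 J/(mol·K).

k_S/k_T = (A_S/A_T)·exp[−(E_S−E_T)/(RT)] = (A_S/A_T)·exp[(E_T−E_S)/(RT)].
(E_T−E_S)/(RT) = (16.7−33.1)×10³/(8.314×525) = -16400/4365 = -3.757.
k_S/k_T = (3.37×10^9/2.71×10^7)·exp(-3.757) = 124.4 × 0.02335 = 2.90.

2.90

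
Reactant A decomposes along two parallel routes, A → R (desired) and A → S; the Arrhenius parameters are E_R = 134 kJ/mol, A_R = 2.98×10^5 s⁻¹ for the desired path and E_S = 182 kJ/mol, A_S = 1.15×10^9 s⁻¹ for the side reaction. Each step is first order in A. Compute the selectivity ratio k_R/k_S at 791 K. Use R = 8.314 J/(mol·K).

k_R/k_S = (A_R/A_S)·exp[−(E_R−E_S)/(RT)] = (A_R/A_S)·exp[(E_S−E_R)/(RT)].
(E_S−E_R)/(RT) = (182−134)×10³/(8.314×791) = 48000/6576 = 7.299.
k_R/k_S = (2.98×10^5/1.15×10^9)·exp(7.299) = 2.591×10^-4 × 1479 = 0.383.
Since E_R < E_S, lowering the temperature improves selectivity toward R.

0.383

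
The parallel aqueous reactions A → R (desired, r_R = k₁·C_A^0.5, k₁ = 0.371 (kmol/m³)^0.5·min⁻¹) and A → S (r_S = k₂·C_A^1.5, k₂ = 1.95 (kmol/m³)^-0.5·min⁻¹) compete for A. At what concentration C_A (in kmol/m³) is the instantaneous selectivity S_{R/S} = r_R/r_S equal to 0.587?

S_{R/S} = (k₁/k₂)·C_A⁻¹ ⇒ C_A = (S·k₂/k₁)^(-1).
= (0.587×1.95/0.371)^(-1) = (3.085)^(-1) = 0.324 kmol/m³.

0.324 kmol/m³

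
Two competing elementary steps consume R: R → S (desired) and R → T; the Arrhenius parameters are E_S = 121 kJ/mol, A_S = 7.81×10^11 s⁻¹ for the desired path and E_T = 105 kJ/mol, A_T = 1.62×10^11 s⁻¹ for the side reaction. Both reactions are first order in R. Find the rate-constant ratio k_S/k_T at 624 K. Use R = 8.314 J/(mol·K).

k_S/k_T = (A_S/A_T)·exp[−(E_S−E_T)/(RT)] = (A_S/A_T)·exp[(E_T−E_S)/(RT)].
(E_T−E_S)/(RT) = (105−121)×10³/(8.314×624) = -16000/5188 = -3.084.
k_S/k_T = (7.81×10^11/1.62×10^11)·exp(-3.084) = 4.821 × 0.04577 = 0.221.
Since E_S > E_T, raising the temperature improves selectivity toward S.

0.221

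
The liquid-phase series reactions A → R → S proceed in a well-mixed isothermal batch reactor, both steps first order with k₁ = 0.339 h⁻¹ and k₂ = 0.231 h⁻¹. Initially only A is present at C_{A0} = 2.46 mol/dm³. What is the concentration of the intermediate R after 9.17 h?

0.584 mol/dm³

For first-order series with pure A initially, C_R(t) = k₁C_{A0}/(k₂−k₁)·(e^(−k₁t) − e^(−k₂t)).
e^(−k₁t) = e^(−0.339×9.17) = e^(−3.109) = 0.04466; e^(−k₂t) = e^(−2.118) = 0.1202.
C_R = 0.339×2.46/(0.231−0.339) × (0.04466−0.1202) = (-7.722)×(-0.07558) = 0.5836 mol/dm³.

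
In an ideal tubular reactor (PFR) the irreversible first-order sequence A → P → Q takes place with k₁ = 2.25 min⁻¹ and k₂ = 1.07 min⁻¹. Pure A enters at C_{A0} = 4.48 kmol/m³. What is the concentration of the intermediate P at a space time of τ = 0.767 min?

For first-order series with pure A initially, C_P(τ) = k₁C_{A0}/(k₂−k₁)·(e^(−k₁τ) − e^(−k₂τ)).
e^(−k₁τ) = e^(−2.25×0.767) = e^(−1.726) = 0.1780; e^(−k₂τ) = e^(−0.8207) = 0.4401.
C_P = 2.25×4.48/(1.07−2.25) × (0.1780−0.4401) = (-8.542)×(-0.2621) = 2.239 kmol/m³.

2.24 kmol/m³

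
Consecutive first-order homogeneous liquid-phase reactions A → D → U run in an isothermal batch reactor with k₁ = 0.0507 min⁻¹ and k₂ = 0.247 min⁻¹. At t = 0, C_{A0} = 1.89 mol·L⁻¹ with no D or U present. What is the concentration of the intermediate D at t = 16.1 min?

For first-order series with pure A initially, C_D(t) = k₁C_{A0}/(k₂−k₁)·(e^(−k₁t) − e^(−k₂t)).
e^(−k₁t) = e^(−0.0507×16.1) = e^(−0.8163) = 0.4421; e^(−k₂t) = e^(−3.977) = 0.01875.
C_D = 0.0507×1.89/(0.247−0.0507) × (0.4421−0.01875) = 0.4881×0.4233 = 0.2066 mol·L⁻¹.

0.207 mol·L⁻¹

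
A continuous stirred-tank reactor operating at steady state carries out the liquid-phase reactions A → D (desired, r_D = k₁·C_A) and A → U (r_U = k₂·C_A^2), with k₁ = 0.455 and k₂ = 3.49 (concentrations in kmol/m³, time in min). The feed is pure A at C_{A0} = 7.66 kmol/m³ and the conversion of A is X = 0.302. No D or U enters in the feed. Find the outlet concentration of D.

0.0551 kmol/m³

Exit C_A = C_{A0}(1−X) = 7.66×0.698 = 5.347 kmol/m³.
A CSTR operates uniformly at the exit composition, giving r_D = 2.433 and r_U = 99.77 (each k·C_A^n at C_A = 5.347).
Fraction of consumed A going to D: r_D/(r_D+r_U) = 0.02380.
C_D = 0.02380·C_{A0}·X = 0.02380×7.66×0.302 = 0.0551 kmol/m³.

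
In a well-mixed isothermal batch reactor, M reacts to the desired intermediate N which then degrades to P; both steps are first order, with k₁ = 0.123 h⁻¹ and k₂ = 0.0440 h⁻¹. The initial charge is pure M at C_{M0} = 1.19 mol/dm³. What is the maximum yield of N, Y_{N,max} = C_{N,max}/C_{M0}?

0.564

For a first-order series the maximum intermediate yield is C_{N,max}/C_{M0} = (k₁/k₂)^[k₂/(k₂−k₁)].
= (0.123/0.0440)^(0.0440/(0.0440−0.123)) = (2.795)^(-0.5570) = 0.5641.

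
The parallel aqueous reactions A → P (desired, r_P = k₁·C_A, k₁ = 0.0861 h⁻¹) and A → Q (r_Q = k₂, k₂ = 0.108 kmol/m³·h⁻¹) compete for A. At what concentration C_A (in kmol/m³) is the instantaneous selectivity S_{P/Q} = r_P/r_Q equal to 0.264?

0.331 kmol/m³

S_{P/Q} = (k₁/k₂)·C_A ⇒ C_A = S·k₂/k₁.
= 0.264×0.108/0.0861 = 0.331 kmol/m³.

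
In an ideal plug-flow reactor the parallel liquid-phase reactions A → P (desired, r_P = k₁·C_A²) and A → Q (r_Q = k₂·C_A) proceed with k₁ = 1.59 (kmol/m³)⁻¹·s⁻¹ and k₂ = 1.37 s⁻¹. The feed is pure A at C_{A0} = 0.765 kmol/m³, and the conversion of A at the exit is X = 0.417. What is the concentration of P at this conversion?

C_A = C_{A0}(1−X) = 0.4460 kmol/m³.
Along a PFR/batch, dC_Q/dC_A = −r_Q/(r_P+r_Q) = −k₂/(k₂+k₁·C_A).
Integrating from C_{A0} to C_A: C_Q = (1.37/1.59)·ln[(1.37+1.59·0.765)/(1.37+1.59·0.446)] = 0.8616·ln(2.586/2.079) = 0.1881 kmol/m³.
Then C_P = (C_{A0}−C_A) − C_Q = 0.3190 − 0.1881 = 0.1309 kmol/m³.

0.131 kmol/m³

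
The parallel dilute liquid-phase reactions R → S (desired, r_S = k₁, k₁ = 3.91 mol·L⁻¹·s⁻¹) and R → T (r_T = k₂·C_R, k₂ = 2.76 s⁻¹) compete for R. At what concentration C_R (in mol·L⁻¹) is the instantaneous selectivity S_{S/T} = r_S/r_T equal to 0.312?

4.54 mol·L⁻¹

S_{S/T} = (k₁/k₂)·C_R⁻¹ ⇒ C_R = (S·k₂/k₁)^(-1).
= (0.312×2.76/3.91)^(-1) = (0.2202)^(-1) = 4.54 mol·L⁻¹.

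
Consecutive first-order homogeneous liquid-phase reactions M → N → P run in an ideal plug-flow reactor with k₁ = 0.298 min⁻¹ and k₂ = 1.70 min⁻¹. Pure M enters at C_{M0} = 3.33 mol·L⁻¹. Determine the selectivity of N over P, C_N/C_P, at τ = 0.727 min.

Solving the coupled first-order balances gives C_N(τ) = [k₁/(k₂−k₁)]·C_{M0}·(e^(−k₁τ) − e^(−k₂τ)).
e^(−k₁τ) = e^(−0.298×0.727) = e^(−0.2166) = 0.8052; e^(−k₂τ) = e^(−1.236) = 0.2906.
C_N = 0.298×3.33/(1.70−0.298) × (0.8052−0.2906) = 0.7078×0.5146 = 0.3643 mol·L⁻¹.
C_M = C_{M0}e^(−k₁τ) = 2.681 mol·L⁻¹, so C_P = C_{M0}−C_M−C_N = 0.2844 mol·L⁻¹; C_N/C_P = 1.28.

1.28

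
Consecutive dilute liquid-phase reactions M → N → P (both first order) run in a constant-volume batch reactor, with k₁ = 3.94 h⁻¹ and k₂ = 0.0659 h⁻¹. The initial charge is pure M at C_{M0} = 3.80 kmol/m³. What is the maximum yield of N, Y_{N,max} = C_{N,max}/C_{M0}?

0.933

Evaluating C_N at t_opt = ln(k₂/k₁)/(k₂−k₁) gives C_{N,max}/C_{M0} = (k₁/k₂)^[k₂/(k₂−k₁)].
= (3.94/0.0659)^(0.0659/(0.0659−3.94)) = (59.79)^(-0.01701) = 0.9328.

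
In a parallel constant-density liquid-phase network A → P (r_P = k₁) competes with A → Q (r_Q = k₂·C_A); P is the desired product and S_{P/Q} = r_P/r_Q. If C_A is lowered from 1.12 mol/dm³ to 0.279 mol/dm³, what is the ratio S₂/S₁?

S_{P/Q} = (k₁/k₂)·C_A⁻¹, so S₂/S₁ = (C_{A,2}/C_{A,1})⁻¹.
= 1.12/0.279 = 4.01.

4.01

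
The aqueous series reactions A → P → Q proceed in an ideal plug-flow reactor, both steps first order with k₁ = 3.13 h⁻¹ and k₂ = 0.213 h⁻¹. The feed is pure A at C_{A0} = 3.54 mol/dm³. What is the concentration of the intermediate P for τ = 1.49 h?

2.73 mol/dm³

The intermediate concentration in a first-order A→B→C sequence is C_P = k₁C_{A0}(e^(−k₁τ) − e^(−k₂τ))/(k₂−k₁).
e^(−k₁τ) = e^(−3.13×1.49) = e^(−4.664) = 0.009432; e^(−k₂τ) = e^(−0.3174) = 0.7281.
C_P = 3.13×3.54/(0.213−3.13) × (0.009432−0.7281) = (-3.798)×(-0.7186) = 2.730 mol/dm³.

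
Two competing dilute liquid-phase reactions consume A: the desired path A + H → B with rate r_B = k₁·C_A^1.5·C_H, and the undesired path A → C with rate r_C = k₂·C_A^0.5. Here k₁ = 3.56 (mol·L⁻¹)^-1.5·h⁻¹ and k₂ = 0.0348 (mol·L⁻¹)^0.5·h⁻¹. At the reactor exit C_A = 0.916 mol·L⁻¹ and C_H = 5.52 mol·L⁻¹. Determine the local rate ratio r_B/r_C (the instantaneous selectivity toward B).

517

S_{B/C} = r_B/r_C = (k₁·C_A^1.5·C_H)/(k₂·C_A^0.5) = (k₁/k₂)·C_A·C_H.
= (3.56×0.9160^1.5×5.520) / (0.0348×0.9160^0.5) = 17.23/0.03331 = 517.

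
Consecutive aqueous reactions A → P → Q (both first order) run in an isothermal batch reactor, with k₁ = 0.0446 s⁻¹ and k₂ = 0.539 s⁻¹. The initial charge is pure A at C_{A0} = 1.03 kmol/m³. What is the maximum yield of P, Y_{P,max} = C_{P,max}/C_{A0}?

Evaluating C_P at t_opt = ln(k₂/k₁)/(k₂−k₁) gives C_{P,max}/C_{A0} = (k₁/k₂)^[k₂/(k₂−k₁)].
= (0.0446/0.539)^(0.539/(0.539−0.0446)) = (0.08275)^(1.090) = 0.06609.

0.0661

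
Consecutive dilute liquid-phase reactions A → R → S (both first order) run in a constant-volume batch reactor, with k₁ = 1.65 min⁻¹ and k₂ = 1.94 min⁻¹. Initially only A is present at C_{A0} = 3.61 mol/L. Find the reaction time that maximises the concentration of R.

0.558 min

The intermediate peaks when r₁ = r₂, i.e. k₁e^(−k₁t) = k₂e^(−k₂t), giving t_opt = ln(k₂/k₁)/(k₂−k₁).
= ln(1.94/1.65)/(1.94−1.65) = ln(1.176)/0.2900 = 0.1619/0.2900 = 0.558 min.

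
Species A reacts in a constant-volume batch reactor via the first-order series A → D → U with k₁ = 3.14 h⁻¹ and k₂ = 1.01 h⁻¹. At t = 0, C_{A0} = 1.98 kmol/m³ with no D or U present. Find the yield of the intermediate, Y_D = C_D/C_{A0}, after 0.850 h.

0.523

For first-order series with pure A initially, C_D(t) = k₁C_{A0}/(k₂−k₁)·(e^(−k₁t) − e^(−k₂t)).
e^(−k₁t) = e^(−3.14×0.850) = e^(−2.669) = 0.06932; e^(−k₂t) = e^(−0.8585) = 0.4238.
C_D = 3.14×1.98/(1.01−3.14) × (0.06932−0.4238) = (-2.919)×(-0.3545) = 1.035 kmol/m³.
Y_D = C_D/C_{A0} = 1.035/1.98 = 0.523.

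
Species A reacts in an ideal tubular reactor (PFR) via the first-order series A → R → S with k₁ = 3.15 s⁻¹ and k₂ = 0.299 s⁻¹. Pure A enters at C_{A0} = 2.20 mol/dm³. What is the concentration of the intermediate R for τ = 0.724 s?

For first-order series with pure A initially, C_R(τ) = k₁C_{A0}/(k₂−k₁)·(e^(−k₁τ) − e^(−k₂τ)).
e^(−k₁τ) = e^(−3.15×0.724) = e^(−2.281) = 0.1022; e^(−k₂τ) = e^(−0.2165) = 0.8054.
C_R = 3.15×2.20/(0.299−3.15) × (0.1022−0.8054) = (-2.431)×(-0.7031) = 1.709 mol/dm³.

1.71 mol/dm³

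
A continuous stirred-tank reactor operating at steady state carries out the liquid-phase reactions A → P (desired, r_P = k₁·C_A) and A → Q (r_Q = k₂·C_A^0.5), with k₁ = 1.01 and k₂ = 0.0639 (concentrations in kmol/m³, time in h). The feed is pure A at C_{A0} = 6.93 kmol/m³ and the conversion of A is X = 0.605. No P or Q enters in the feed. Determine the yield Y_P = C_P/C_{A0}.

Exit C_A = C_{A0}(1−X) = 6.93×0.395 = 2.737 kmol/m³.
A CSTR operates uniformly at the exit composition, giving r_P = 2.765 and r_Q = 0.1057 (each k·C_A^n at C_A = 2.737).
Fraction of consumed A going to P: r_P/(r_P+r_Q) = 0.9632.
C_P = 0.9632·C_{A0}·X = 0.9632×6.93×0.605 = 4.04 kmol/m³; Y_P = C_P/C_{A0} = 0.583.

0.583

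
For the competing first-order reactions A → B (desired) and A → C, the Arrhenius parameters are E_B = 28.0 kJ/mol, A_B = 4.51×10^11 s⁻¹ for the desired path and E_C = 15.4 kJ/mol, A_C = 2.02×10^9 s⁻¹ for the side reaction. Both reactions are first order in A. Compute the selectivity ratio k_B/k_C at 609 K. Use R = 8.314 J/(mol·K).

18.5

Since both paths have the same order in A, the concentration cancels and S_{B/C} = k_B/k_C = (A_B/A_C)·exp[(E_C−E_B)/(RT)].
(E_C−E_B)/(RT) = (15.4−28.0)×10³/(8.314×609) = -12600/5063 = -2.489.
k_B/k_C = (4.51×10^11/2.02×10^9)·exp(-2.489) = 223.3 × 0.08303 = 18.5.
Since E_B > E_C, raising the temperature improves selectivity toward B.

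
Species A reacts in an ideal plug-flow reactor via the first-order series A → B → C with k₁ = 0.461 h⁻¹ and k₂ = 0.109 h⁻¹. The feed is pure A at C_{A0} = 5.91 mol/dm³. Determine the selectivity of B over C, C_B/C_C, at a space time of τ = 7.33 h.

For first-order series with pure A initially, C_B(τ) = k₁C_{A0}/(k₂−k₁)·(e^(−k₁τ) − e^(−k₂τ)).
e^(−k₁τ) = e^(−0.461×7.33) = e^(−3.379) = 0.03408; e^(−k₂τ) = e^(−0.7990) = 0.4498.
C_B = 0.461×5.91/(0.109−0.461) × (0.03408−0.4498) = (-7.740)×(-0.4157) = 3.218 mol/dm³.
C_A = C_{A0}e^(−k₁τ) = 0.2014 mol/dm³, so C_C = C_{A0}−C_A−C_B = 2.491 mol/dm³; C_B/C_C = 1.29.

1.29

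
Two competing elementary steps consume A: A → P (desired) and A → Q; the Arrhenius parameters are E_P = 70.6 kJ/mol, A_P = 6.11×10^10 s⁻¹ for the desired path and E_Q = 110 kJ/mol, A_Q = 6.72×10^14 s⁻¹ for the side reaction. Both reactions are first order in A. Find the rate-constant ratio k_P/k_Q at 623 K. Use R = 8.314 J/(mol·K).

With equal orders, S_{P/Q} = k_P/k_Q = (A_P/A_Q)·exp[(E_Q−E_P)/(RT)].
(E_Q−E_P)/(RT) = (110−70.6)×10³/(8.314×623) = 39400/5180 = 7.607.
k_P/k_Q = (6.11×10^10/6.72×10^14)·exp(7.607) = 9.092×10^-5 × 2012 = 0.183.
Since E_P < E_Q, lowering the temperature improves selectivity toward P.

0.183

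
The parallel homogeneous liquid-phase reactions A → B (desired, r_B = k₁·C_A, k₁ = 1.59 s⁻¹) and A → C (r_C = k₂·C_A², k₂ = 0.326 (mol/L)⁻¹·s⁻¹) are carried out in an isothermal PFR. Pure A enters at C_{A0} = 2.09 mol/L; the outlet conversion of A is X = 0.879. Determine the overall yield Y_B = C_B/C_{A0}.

0.714

C_A = C_{A0}(1−X) = 0.2529 mol/L.
Along a PFR/batch, dC_B/dC_A = −r_B/(r_B+r_C) = −k₁/(k₁+k₂·C_A).
Integrating from C_{A0} to C_A: C_B = (1.59/0.326)·ln[(1.59+0.326·2.09)/(1.59+0.326·0.253)] = 4.877·ln(2.271/1.672) = 1.493 mol/L.
Y_B = C_B/C_{A0} = 1.493/2.09 = 0.714.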